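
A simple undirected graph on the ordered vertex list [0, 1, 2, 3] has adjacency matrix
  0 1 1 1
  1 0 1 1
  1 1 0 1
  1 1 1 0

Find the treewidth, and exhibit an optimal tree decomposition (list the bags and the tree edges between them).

A single bag containing all 4 vertices is trivially a valid decomposition of width 3. Conversely, {0, 1, 2, 3} is a clique of size 4, and the vertices of any clique must share a bag in every tree decomposition; so some bag has ≥ 4 vertices and tw(G) ≥ 3. Hence tw(G) = 3 exactly.

Treewidth 3.
One such decomposition:
Bags: B1 = {0, 1, 2, 3}
Tree: (single bag)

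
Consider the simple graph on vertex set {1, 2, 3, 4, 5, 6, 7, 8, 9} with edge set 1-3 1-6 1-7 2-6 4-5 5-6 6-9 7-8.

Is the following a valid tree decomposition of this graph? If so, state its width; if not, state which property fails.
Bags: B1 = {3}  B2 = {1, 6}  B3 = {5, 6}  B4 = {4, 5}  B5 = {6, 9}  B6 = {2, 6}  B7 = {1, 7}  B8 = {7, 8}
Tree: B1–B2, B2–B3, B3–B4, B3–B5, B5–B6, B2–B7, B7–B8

A tree decomposition must satisfy three properties: every vertex lies in some bag; for every edge, both endpoints lie together in some bag; and for every vertex, the bags containing it form a connected subtree. Here edge (1,3) lies in no bag, so the decomposition is invalid.

No — edge (1,3) lies in no bag.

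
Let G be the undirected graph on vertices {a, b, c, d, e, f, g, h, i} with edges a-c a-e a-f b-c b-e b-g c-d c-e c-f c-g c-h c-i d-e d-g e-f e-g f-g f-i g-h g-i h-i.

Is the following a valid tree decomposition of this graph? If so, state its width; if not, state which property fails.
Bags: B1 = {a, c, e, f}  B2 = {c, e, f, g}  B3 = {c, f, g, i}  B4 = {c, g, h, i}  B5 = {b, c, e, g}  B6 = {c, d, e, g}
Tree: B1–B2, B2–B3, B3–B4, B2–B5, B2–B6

Yes; width 3.

Checking the three conditions: (i) the bags cover all of {a, b, c, d, e, f, g, h, i}; (ii) for each edge, some bag contains both endpoints; (iii) the bags containing any fixed vertex form a subtree. All hold, so the decomposition is valid with width 4 − 1 = 3.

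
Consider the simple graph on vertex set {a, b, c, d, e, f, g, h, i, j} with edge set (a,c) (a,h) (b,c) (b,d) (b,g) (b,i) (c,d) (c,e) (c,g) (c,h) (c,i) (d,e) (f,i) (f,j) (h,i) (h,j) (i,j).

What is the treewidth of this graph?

A width-2 tree decomposition is:
Bags: B1 = {b, c, i}  B2 = {b, c, d}  B3 = {c, d, e}  B4 = {c, h, i}  B5 = {h, i, j}  B6 = {a, c, h}  B7 = {b, c, g}  B8 = {f, i, j}
Tree: B1–B2, B2–B3, B1–B4, B4–B5, B4–B6, B1–B7, B5–B8
Each bag holds 3 vertices, so the decomposition has width 2, which upper-bounds the treewidth. On the other hand G contains the 3-clique {h, i, j}. A clique must lie in a single bag of any decomposition, so no decomposition can have width below 2. Combining the bounds, tw(G) = 2.

2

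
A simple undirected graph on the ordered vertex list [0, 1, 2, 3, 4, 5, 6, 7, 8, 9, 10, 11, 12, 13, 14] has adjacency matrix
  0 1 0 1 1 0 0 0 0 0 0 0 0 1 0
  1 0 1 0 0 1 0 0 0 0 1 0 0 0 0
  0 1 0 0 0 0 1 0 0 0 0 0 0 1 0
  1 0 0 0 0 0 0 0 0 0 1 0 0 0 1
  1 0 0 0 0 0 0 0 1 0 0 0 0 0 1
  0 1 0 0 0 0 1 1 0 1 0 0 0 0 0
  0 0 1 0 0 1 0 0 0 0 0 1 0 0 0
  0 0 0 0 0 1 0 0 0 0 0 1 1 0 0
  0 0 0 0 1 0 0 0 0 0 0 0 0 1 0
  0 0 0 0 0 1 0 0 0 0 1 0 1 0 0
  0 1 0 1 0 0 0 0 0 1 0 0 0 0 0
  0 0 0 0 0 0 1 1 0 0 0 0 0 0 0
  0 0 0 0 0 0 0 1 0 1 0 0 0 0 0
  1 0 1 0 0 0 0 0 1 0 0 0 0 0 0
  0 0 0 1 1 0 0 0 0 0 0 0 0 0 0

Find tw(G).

3

A width-3 tree decomposition is:
Bags: B1 = {3, 4, 8, 14}  B2 = {0, 3, 4, 8}  B3 = {0, 3, 8, 13}  B4 = {0, 3, 10, 13}  B5 = {0, 1, 10, 13}  B6 = {1, 2, 10, 13}  B7 = {1, 2, 9, 10}  B8 = {1, 2, 5, 9}  B9 = {2, 5, 6, 9}  B10 = {5, 6, 9, 12}  B11 = {5, 6, 7, 12}  B12 = {6, 7, 11, 12}
Tree: B1–B2, B2–B3, B3–B4, B4–B5, B5–B6, B6–B7, B7–B8, B8–B9, B9–B10, B10–B11, B11–B12
Every bag has size at most 4, so the width is 4 − 1 = 3 and tw(G) ≤ 3. For the lower bound: the 4 vertex sets {4,8,14}, {3}, {0}, {1,2,10,13} are disjoint, each induces a connected subgraph, and every pair is joined by at least one edge of G. Contracting each set to a single vertex therefore yields K_{4} as a minor, and since treewidth is minor-monotone, tw(G) ≥ tw(K_{4}) = 3. The upper and lower bounds meet at 3, so that is the treewidth.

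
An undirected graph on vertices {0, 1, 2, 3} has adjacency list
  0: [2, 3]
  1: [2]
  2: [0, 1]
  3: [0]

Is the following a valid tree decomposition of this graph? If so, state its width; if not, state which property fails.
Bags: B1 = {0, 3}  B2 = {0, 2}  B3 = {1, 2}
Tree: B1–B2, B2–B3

Yes; width 1.

Checking the three conditions: (i) the bags cover all of {0, 1, 2, 3}; (ii) for each edge, some bag contains both endpoints; (iii) the bags containing any fixed vertex form a subtree. All hold, so the decomposition is valid with width 2 − 1 = 1.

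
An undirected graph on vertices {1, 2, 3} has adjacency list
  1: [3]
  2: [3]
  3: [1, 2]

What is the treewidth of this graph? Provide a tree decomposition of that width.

Every bag has size at most 2, so the width is 2 − 1 = 1 and tw(G) ≤ 1. G has an edge, so its treewidth is at least 1. Hence tw(G) = 1 exactly.

Treewidth 1.
Bags: B1 = {2, 3}  B2 = {1, 3}
Tree: B1–B2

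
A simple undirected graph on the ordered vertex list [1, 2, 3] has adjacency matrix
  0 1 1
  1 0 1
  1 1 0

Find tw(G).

2

A width-2 tree decomposition is:
Bags: B1 = {1, 2, 3}
Tree: (single bag)
With just one bag of size 3, the width is 3 − 1 = 2, so tw(G) ≤ 2. On the other hand G contains the 3-clique {1, 2, 3}. A clique must lie in a single bag of any decomposition, so no decomposition can have width below 2. Hence tw(G) = 2 exactly.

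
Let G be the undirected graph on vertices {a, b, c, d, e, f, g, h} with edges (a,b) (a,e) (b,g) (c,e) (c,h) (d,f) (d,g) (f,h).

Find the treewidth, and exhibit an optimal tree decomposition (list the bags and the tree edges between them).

Treewidth 2.
Bags: B1 = {a, b, g}  B2 = {a, e, g}  B3 = {c, e, g}  B4 = {c, g, h}  B5 = {f, g, h}  B6 = {d, f, g}
Tree: B1–B2, B2–B3, B3–B4, B4–B5, B5–B6

The largest bag has 3 vertices, giving width 2; this decomposition certifies tw(G) ≤ 2. For the lower bound, G contains the cycle g–b–a–e–c–h–f–d–g, so G is not a forest; only forests have treewidth ≤ 1, hence tw(G) ≥ 2. The upper and lower bounds meet at 2, so that is the treewidth.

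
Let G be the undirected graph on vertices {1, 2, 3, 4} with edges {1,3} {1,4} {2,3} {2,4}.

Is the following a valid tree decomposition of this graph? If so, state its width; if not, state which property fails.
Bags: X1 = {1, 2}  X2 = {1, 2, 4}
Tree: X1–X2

No — vertex 3 appears in no bag.

A tree decomposition must satisfy three properties: every vertex lies in some bag; for every edge, both endpoints lie together in some bag; and for every vertex, the bags containing it form a connected subtree. Here vertex 3 appears in no bag, so the decomposition is invalid.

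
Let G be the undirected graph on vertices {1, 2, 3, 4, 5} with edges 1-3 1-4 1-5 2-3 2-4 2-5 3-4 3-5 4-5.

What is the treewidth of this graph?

3

A width-3 tree decomposition is:
Bags: B1 = {2, 3, 4, 5}  B2 = {1, 3, 4, 5}
Tree: B1–B2
Each bag holds 4 vertices, so the decomposition has width 3, which upper-bounds the treewidth. On the other hand G contains the 4-clique {1, 3, 4, 5}. A clique must lie in a single bag of any decomposition, so no decomposition can have width below 3. The upper and lower bounds meet at 3, so that is the treewidth.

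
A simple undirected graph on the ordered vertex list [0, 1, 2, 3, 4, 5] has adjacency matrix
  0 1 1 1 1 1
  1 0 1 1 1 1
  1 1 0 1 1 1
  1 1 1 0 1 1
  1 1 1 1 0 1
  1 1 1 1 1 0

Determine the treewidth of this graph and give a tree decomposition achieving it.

A single bag containing all 6 vertices is trivially a valid decomposition of width 5. Conversely, {0, 1, 2, 3, 4, 5} is a clique of size 6, and the vertices of any clique must share a bag in every tree decomposition; so some bag has ≥ 6 vertices and tw(G) ≥ 5. Hence tw(G) = 5 exactly.

Treewidth 5.
One optimal decomposition is:
Bags: B1 = {0, 1, 2, 3, 4, 5}
Tree: (single bag)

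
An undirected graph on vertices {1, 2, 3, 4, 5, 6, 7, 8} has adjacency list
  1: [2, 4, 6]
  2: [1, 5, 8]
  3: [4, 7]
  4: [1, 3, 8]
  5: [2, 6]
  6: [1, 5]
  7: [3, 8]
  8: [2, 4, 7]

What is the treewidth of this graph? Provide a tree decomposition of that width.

The largest bag has 3 vertices, giving width 2; this decomposition certifies tw(G) ≤ 2. The edges 5–6–1–2–5 form a cycle, so G is not a tree and its treewidth is at least 2. Therefore the treewidth is 2.

Treewidth 2.
One optimal decomposition is:
Bags: B1 = {2, 5, 6}  B2 = {1, 2, 6}  B3 = {1, 2, 8}  B4 = {1, 4, 8}  B5 = {4, 7, 8}  B6 = {3, 4, 7}
Tree: B1–B2, B2–B3, B3–B4, B4–B5, B5–B6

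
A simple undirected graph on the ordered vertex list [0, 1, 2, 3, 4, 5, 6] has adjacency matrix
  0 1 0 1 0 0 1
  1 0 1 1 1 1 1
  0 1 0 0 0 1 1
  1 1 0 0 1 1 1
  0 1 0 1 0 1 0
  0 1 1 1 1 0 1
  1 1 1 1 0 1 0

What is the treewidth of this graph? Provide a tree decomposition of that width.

Treewidth 3.
One optimal decomposition is:
Bags: B1 = {1, 3, 5, 6}  B2 = {1, 3, 4, 5}  B3 = {0, 1, 3, 6}  B4 = {1, 2, 5, 6}
Tree: B1–B2, B1–B3, B1–B4

Each bag holds 4 vertices, so the decomposition has width 3, which upper-bounds the treewidth. On the other hand G contains the 4-clique {1, 2, 5, 6}. A clique must lie in a single bag of any decomposition, so no decomposition can have width below 3. Combining the bounds, tw(G) = 3.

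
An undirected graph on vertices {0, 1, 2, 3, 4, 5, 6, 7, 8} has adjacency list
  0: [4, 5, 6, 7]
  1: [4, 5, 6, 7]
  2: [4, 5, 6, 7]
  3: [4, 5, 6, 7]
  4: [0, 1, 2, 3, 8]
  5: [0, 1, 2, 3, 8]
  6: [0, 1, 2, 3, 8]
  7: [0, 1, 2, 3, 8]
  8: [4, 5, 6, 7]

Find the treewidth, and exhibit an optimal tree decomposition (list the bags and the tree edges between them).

Each bag holds 5 vertices, so the decomposition has width 4, which upper-bounds the treewidth. For the lower bound: the 5 vertex sets {2,6}, {0,5}, {1,4}, {7}, {8} are disjoint, each induces a connected subgraph, and every pair is joined by at least one edge of G. Contracting each set to a single vertex therefore yields K_{5} as a minor, and since treewidth is minor-monotone, tw(G) ≥ tw(K_{5}) = 4. The upper and lower bounds meet at 4, so that is the treewidth.

Treewidth 4.
One optimal decomposition is:
Bags: B1 = {2, 4, 5, 6, 7}  B2 = {0, 4, 5, 6, 7}  B3 = {1, 4, 5, 6, 7}  B4 = {4, 5, 6, 7, 8}  B5 = {3, 4, 5, 6, 7}
Tree: B1–B2, B2–B3, B3–B4, B4–B5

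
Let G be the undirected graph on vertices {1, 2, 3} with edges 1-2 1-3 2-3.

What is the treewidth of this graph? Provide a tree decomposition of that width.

Treewidth 2.
One such decomposition:
Bags: B1 = {1, 2, 3}
Tree: (single bag)

With just one bag of size 3, the width is 3 − 1 = 2, so tw(G) ≤ 2. Conversely, {1, 2, 3} is a clique of size 3, and the vertices of any clique must share a bag in every tree decomposition; so some bag has ≥ 3 vertices and tw(G) ≥ 2. Therefore the treewidth is 2.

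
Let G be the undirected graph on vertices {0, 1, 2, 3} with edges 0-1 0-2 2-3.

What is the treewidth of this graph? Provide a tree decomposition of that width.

Each bag holds 2 vertices, so the decomposition has width 1, which upper-bounds the treewidth. Since G has at least one edge (e.g. 3–2), it is not an edgeless graph, so tw(G) ≥ 1. Therefore the treewidth is 1.

Treewidth 1.
One such decomposition:
Bags: B1 = {2, 3}  B2 = {0, 2}  B3 = {0, 1}
Tree: B1–B2, B2–B3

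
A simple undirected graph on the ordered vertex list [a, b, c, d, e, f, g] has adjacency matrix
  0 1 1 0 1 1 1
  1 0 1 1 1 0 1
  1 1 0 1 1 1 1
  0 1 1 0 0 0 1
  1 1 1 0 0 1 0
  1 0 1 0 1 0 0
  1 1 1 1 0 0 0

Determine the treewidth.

3

A width-3 tree decomposition is:
Bags: B1 = {a, b, c, e}  B2 = {a, b, c, g}  B3 = {b, c, d, g}  B4 = {a, c, e, f}
Tree: B1–B2, B2–B3, B1–B4
Each bag holds 4 vertices, so the decomposition has width 3, which upper-bounds the treewidth. On the other hand G contains the 4-clique {a, c, e, f}. A clique must lie in a single bag of any decomposition, so no decomposition can have width below 3. The upper and lower bounds meet at 3, so that is the treewidth.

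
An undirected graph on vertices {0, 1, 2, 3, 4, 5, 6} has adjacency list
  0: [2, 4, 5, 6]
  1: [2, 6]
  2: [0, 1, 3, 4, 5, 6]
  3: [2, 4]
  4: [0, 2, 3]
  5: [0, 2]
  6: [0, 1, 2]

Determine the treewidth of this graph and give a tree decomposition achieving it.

Each bag holds 3 vertices, so the decomposition has width 2, which upper-bounds the treewidth. Conversely, {0, 2, 4} is a clique of size 3, and the vertices of any clique must share a bag in every tree decomposition; so some bag has ≥ 3 vertices and tw(G) ≥ 2. Combining the bounds, tw(G) = 2.

Treewidth 2.
One such decomposition:
Bags: B1 = {0, 2, 5}  B2 = {0, 2, 4}  B3 = {2, 3, 4}  B4 = {0, 2, 6}  B5 = {1, 2, 6}
Tree: B1–B2, B2–B3, B2–B4, B4–B5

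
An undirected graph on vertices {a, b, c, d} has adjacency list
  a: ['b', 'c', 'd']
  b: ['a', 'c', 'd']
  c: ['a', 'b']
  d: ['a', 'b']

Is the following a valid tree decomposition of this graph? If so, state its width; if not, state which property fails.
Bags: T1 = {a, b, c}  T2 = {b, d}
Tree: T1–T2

No — edge (a,d) lies in no bag.

A tree decomposition must satisfy three properties: every vertex lies in some bag; for every edge, both endpoints lie together in some bag; and for every vertex, the bags containing it form a connected subtree. Here edge (a,d) lies in no bag, so the decomposition is invalid.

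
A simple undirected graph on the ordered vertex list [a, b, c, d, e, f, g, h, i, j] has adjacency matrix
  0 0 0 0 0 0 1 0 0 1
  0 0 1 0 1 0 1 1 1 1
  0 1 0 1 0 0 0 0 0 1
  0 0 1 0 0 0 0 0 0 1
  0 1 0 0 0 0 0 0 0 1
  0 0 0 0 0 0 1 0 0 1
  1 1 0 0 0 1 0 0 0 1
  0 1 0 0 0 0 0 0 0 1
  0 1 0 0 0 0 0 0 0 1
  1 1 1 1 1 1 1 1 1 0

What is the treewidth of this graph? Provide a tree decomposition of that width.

Treewidth 2.
One optimal decomposition is:
Bags: B1 = {b, g, j}  B2 = {a, g, j}  B3 = {b, c, j}  B4 = {b, i, j}  B5 = {b, h, j}  B6 = {b, e, j}  B7 = {f, g, j}  B8 = {c, d, j}
Tree: B1–B2, B1–B3, B1–B4, B4–B5, B5–B6, B1–B7, B3–B8

Each bag holds 3 vertices, so the decomposition has width 2, which upper-bounds the treewidth. On the other hand G contains the 3-clique {c, d, j}. A clique must lie in a single bag of any decomposition, so no decomposition can have width below 2. Therefore the treewidth is 2.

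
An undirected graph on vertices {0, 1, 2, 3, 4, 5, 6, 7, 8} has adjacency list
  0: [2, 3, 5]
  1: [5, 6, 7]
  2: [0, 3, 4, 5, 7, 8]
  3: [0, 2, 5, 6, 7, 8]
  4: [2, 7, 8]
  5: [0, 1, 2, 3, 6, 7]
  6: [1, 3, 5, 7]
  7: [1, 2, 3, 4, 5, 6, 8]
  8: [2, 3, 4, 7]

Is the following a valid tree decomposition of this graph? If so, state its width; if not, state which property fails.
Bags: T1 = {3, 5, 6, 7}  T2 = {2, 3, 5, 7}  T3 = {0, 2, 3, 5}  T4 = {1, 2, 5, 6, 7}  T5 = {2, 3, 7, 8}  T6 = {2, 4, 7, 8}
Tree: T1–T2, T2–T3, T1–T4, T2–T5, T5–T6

A tree decomposition must satisfy three properties: every vertex lies in some bag; for every edge, both endpoints lie together in some bag; and for every vertex, the bags containing it form a connected subtree. Here bags containing vertex 2 are not connected in the tree, so the decomposition is invalid.

No — bags containing vertex 2 are not connected in the tree.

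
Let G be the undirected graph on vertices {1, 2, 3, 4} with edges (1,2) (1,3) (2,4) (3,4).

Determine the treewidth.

A width-2 tree decomposition is:
Bags: B1 = {1, 2, 4}  B2 = {1, 3, 4}
Tree: B1–B2
Each bag holds 3 vertices, so the decomposition has width 2, which upper-bounds the treewidth. The edges 1–2–4–3–1 form a cycle, so G is not a tree and its treewidth is at least 2. Hence tw(G) = 2 exactly.

2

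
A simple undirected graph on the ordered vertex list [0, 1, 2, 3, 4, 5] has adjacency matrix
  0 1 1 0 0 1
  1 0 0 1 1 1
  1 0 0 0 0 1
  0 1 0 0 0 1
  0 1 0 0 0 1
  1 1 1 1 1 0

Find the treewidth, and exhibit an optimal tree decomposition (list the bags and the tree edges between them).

The largest bag has 3 vertices, giving width 2; this decomposition certifies tw(G) ≤ 2. For the lower bound, the 3 vertices {0, 1, 5} are pairwise adjacent, and any tree decomposition puts a clique entirely inside one bag — forcing width ≥ 2. Combining the bounds, tw(G) = 2.

Treewidth 2.
Bags: B1 = {0, 1, 5}  B2 = {0, 2, 5}  B3 = {1, 4, 5}  B4 = {1, 3, 5}
Tree: B1–B2, B1–B3, B1–B4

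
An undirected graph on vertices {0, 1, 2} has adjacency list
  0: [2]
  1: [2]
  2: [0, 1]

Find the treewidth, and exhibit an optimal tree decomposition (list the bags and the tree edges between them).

Each bag holds 2 vertices, so the decomposition has width 1, which upper-bounds the treewidth. Since G has at least one edge (e.g. 2–1), it is not an edgeless graph, so tw(G) ≥ 1. Hence tw(G) = 1 exactly.

Treewidth 1.
Bags: B1 = {1, 2}  B2 = {0, 2}
Tree: B1–B2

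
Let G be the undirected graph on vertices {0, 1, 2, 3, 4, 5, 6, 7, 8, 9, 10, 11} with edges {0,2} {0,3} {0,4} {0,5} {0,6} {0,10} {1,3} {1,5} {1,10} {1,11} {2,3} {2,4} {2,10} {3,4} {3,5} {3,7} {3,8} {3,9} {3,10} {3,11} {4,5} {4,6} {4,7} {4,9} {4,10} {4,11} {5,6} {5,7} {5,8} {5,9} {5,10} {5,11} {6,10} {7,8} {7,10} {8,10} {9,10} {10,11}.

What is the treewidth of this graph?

A width-4 tree decomposition is:
Bags: B1 = {1, 3, 5, 10, 11}  B2 = {3, 4, 5, 10, 11}  B3 = {0, 3, 4, 5, 10}  B4 = {3, 4, 5, 7, 10}  B5 = {0, 4, 5, 6, 10}  B6 = {0, 2, 3, 4, 10}  B7 = {3, 5, 7, 8, 10}  B8 = {3, 4, 5, 9, 10}
Tree: B1–B2, B2–B3, B2–B4, B3–B5, B3–B6, B4–B7, B2–B8
Every bag has size at most 5, so the width is 5 − 1 = 4 and tw(G) ≤ 4. On the other hand G contains the 5-clique {0, 2, 3, 4, 10}. A clique must lie in a single bag of any decomposition, so no decomposition can have width below 4. The upper and lower bounds meet at 4, so that is the treewidth.

4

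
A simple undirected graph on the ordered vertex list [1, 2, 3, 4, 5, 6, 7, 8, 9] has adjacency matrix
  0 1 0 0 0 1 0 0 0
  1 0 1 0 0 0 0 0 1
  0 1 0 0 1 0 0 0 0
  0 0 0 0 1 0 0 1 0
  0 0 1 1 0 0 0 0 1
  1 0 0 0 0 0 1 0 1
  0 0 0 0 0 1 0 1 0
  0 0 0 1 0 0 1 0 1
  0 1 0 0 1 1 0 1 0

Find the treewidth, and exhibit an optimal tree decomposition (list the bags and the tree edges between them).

The largest bag has 4 vertices, giving width 3; this decomposition certifies tw(G) ≤ 3. For the lower bound: the 4 vertex sets {1,6,7}, {8}, {9}, {2,3,4,5} are disjoint, each induces a connected subgraph, and every pair is joined by at least one edge of G. Contracting each set to a single vertex therefore yields K_{4} as a minor, and since treewidth is minor-monotone, tw(G) ≥ tw(K_{4}) = 3. The upper and lower bounds meet at 3, so that is the treewidth.

Treewidth 3.
One optimal decomposition is:
Bags: B1 = {1, 6, 7, 8}  B2 = {1, 6, 8, 9}  B3 = {1, 2, 8, 9}  B4 = {2, 4, 8, 9}  B5 = {2, 4, 5, 9}  B6 = {2, 3, 4, 5}
Tree: B1–B2, B2–B3, B3–B4, B4–B5, B5–B6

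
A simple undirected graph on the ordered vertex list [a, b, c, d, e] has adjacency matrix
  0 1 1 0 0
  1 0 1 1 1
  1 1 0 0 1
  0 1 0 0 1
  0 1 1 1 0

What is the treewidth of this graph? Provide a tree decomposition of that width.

Treewidth 2.
One such decomposition:
Bags: B1 = {b, c, e}  B2 = {b, d, e}  B3 = {a, b, c}
Tree: B1–B2, B1–B3

The largest bag has 3 vertices, giving width 2; this decomposition certifies tw(G) ≤ 2. Conversely, {b, d, e} is a clique of size 3, and the vertices of any clique must share a bag in every tree decomposition; so some bag has ≥ 3 vertices and tw(G) ≥ 2. Combining the bounds, tw(G) = 2.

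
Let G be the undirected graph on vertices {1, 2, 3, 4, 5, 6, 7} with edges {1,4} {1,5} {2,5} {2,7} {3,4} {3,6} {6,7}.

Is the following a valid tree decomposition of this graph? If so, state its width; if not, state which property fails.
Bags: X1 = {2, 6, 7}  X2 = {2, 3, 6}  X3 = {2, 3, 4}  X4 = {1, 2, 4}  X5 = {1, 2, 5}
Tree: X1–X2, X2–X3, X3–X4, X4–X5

Checking the three conditions: (i) the bags cover all of {1, 2, 3, 4, 5, 6, 7}; (ii) for each edge, some bag contains both endpoints; (iii) the bags containing any fixed vertex form a subtree. All hold, so the decomposition is valid with width 3 − 1 = 2.

Yes; width 2.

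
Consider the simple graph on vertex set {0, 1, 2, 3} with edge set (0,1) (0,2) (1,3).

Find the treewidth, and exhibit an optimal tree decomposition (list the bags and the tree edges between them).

Treewidth 1.
One such decomposition:
Bags: B1 = {0, 2}  B2 = {0, 1}  B3 = {1, 3}
Tree: B1–B2, B2–B3

Each bag holds 2 vertices, so the decomposition has width 1, which upper-bounds the treewidth. Any graph with an edge has treewidth ≥ 1, and G has the edge 2–0. Hence tw(G) = 1 exactly.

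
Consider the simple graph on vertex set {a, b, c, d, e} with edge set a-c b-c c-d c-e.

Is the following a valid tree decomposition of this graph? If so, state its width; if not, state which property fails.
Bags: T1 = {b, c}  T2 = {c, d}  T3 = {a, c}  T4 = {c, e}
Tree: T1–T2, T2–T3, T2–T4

Vertex coverage: the bags together contain {a, b, c, d, e}, the full vertex set. Edge coverage: each edge of G has both endpoints in at least one bag. Running intersection: for every vertex, the bags containing it form a connected subtree. All three properties hold, so this is a valid tree decomposition of width max|bag| − 1 = 1, and hence tw(G) ≤ 1.

Yes; width 1.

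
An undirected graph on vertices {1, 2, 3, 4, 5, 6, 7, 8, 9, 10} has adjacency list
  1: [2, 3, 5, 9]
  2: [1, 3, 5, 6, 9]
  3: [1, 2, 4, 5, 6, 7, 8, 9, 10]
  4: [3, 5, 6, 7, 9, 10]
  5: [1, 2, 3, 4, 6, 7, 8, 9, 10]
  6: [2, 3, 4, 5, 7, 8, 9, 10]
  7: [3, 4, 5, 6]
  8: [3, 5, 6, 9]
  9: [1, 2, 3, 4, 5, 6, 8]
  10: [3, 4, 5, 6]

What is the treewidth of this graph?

A width-4 tree decomposition is:
Bags: B1 = {3, 4, 5, 6, 9}  B2 = {3, 5, 6, 8, 9}  B3 = {2, 3, 5, 6, 9}  B4 = {3, 4, 5, 6, 10}  B5 = {3, 4, 5, 6, 7}  B6 = {1, 2, 3, 5, 9}
Tree: B1–B2, B2–B3, B1–B4, B4–B5, B3–B6
Each bag holds 5 vertices, so the decomposition has width 4, which upper-bounds the treewidth. For the lower bound, the 5 vertices {1, 2, 3, 5, 9} are pairwise adjacent, and any tree decomposition puts a clique entirely inside one bag — forcing width ≥ 4. The upper and lower bounds meet at 4, so that is the treewidth.

4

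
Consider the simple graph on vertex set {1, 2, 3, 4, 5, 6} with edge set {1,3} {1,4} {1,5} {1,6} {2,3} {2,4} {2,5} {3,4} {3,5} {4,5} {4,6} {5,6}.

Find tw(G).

A width-3 tree decomposition is:
Bags: B1 = {1, 3, 4, 5}  B2 = {2, 3, 4, 5}  B3 = {1, 4, 5, 6}
Tree: B1–B2, B1–B3
Every bag has size at most 4, so the width is 4 − 1 = 3 and tw(G) ≤ 3. On the other hand G contains the 4-clique {1, 3, 4, 5}. A clique must lie in a single bag of any decomposition, so no decomposition can have width below 3. Therefore the treewidth is 3.

3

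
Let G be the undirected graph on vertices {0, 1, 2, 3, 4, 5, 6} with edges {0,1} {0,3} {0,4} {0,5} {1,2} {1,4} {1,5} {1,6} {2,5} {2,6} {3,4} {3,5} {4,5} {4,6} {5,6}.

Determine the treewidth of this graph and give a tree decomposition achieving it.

Each bag holds 4 vertices, so the decomposition has width 3, which upper-bounds the treewidth. Conversely, {1, 2, 5, 6} is a clique of size 4, and the vertices of any clique must share a bag in every tree decomposition; so some bag has ≥ 4 vertices and tw(G) ≥ 3. Combining the bounds, tw(G) = 3.

Treewidth 3.
Bags: B1 = {1, 4, 5, 6}  B2 = {0, 1, 4, 5}  B3 = {1, 2, 5, 6}  B4 = {0, 3, 4, 5}
Tree: B1–B2, B1–B3, B2–B4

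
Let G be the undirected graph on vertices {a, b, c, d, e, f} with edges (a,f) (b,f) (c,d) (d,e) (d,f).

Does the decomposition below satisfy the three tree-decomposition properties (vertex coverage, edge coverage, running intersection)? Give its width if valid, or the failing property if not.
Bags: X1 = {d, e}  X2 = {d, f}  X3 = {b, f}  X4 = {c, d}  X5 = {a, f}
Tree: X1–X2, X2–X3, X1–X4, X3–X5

Checking the three conditions: (i) the bags cover all of {a, b, c, d, e, f}; (ii) for each edge, some bag contains both endpoints; (iii) the bags containing any fixed vertex form a subtree. All hold, so the decomposition is valid with width 2 − 1 = 1.

Yes; width 1.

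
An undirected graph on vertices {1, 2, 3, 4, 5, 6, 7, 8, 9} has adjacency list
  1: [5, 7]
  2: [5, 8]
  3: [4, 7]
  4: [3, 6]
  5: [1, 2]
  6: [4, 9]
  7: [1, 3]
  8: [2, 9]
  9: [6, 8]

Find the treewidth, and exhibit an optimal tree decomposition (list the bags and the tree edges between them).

The largest bag has 3 vertices, giving width 2; this decomposition certifies tw(G) ≤ 2. For the lower bound, G contains the cycle 5–2–8–9–6–4–3–7–1–5, so G is not a forest; only forests have treewidth ≤ 1, hence tw(G) ≥ 2. Combining the bounds, tw(G) = 2.

Treewidth 2.
One such decomposition:
Bags: B1 = {2, 5, 8}  B2 = {5, 8, 9}  B3 = {5, 6, 9}  B4 = {4, 5, 6}  B5 = {3, 4, 5}  B6 = {3, 5, 7}  B7 = {1, 5, 7}
Tree: B1–B2, B2–B3, B3–B4, B4–B5, B5–B6, B6–B7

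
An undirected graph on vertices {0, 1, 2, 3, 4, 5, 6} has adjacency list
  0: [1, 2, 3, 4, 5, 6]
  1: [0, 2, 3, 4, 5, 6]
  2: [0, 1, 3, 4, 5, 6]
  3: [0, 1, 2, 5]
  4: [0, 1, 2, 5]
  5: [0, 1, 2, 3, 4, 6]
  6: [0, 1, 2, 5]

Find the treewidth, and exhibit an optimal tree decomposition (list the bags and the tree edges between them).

Treewidth 4.
One such decomposition:
Bags: B1 = {0, 1, 2, 5, 6}  B2 = {0, 1, 2, 3, 5}  B3 = {0, 1, 2, 4, 5}
Tree: B1–B2, B2–B3

The largest bag has 5 vertices, giving width 4; this decomposition certifies tw(G) ≤ 4. Conversely, {0, 1, 2, 3, 5} is a clique of size 5, and the vertices of any clique must share a bag in every tree decomposition; so some bag has ≥ 5 vertices and tw(G) ≥ 4. Therefore the treewidth is 4.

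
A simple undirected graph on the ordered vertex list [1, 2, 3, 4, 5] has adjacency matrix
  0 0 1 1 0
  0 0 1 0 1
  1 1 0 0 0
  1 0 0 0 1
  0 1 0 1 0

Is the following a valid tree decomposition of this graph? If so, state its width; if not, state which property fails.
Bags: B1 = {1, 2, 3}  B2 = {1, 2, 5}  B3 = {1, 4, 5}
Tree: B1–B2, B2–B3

Yes; width 2.

Every vertex of G appears in some bag (union = {1, 2, 3, 4, 5}); every edge is covered by a bag; and for each vertex v the set of bags containing v is connected in the bag tree. The decomposition is therefore valid. The largest bag has 3 vertices, so the width is 2.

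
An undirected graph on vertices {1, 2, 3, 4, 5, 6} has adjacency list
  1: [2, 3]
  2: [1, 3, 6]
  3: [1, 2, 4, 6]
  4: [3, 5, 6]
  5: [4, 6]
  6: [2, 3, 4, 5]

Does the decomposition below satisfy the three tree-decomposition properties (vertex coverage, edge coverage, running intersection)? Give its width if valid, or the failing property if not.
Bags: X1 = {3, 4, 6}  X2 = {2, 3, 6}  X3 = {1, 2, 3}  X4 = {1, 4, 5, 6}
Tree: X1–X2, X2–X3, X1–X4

A tree decomposition must satisfy three properties: every vertex lies in some bag; for every edge, both endpoints lie together in some bag; and for every vertex, the bags containing it form a connected subtree. Here bags containing vertex 1 are not connected in the tree, so the decomposition is invalid.

No — bags containing vertex 1 are not connected in the tree.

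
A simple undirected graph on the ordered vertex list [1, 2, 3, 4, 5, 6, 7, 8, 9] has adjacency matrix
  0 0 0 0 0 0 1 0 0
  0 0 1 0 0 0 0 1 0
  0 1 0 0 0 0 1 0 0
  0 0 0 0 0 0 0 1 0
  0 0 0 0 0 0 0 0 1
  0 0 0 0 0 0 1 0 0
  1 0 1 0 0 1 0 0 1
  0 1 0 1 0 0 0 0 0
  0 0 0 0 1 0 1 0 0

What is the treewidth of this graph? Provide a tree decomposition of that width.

Each bag holds 2 vertices, so the decomposition has width 1, which upper-bounds the treewidth. Any graph with an edge has treewidth ≥ 1, and G has the edge 7–3. Hence tw(G) = 1 exactly.

Treewidth 1.
One such decomposition:
Bags: B1 = {3, 7}  B2 = {6, 7}  B3 = {2, 3}  B4 = {2, 8}  B5 = {7, 9}  B6 = {1, 7}  B7 = {5, 9}  B8 = {4, 8}
Tree: B1–B2, B1–B3, B3–B4, B2–B5, B5–B6, B5–B7, B4–B8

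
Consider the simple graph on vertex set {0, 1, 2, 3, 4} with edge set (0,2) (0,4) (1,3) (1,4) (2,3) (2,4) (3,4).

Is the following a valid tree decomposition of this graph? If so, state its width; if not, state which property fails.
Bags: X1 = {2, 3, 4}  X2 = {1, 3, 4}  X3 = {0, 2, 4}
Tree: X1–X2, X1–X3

Every vertex of G appears in some bag (union = {0, 1, 2, 3, 4}); every edge is covered by a bag; and for each vertex v the set of bags containing v is connected in the bag tree. The decomposition is therefore valid. The largest bag has 3 vertices, so the width is 2.

Yes; width 2.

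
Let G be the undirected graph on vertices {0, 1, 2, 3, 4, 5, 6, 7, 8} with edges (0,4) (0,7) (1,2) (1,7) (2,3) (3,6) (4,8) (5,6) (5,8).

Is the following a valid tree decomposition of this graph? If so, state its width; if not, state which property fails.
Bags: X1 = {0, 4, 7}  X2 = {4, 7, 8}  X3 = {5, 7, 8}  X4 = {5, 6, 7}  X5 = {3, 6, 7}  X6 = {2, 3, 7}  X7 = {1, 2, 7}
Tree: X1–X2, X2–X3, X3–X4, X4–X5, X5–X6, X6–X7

Yes; width 2.

Every vertex of G appears in some bag (union = {0, 1, 2, 3, 4, 5, 6, 7, 8}); every edge is covered by a bag; and for each vertex v the set of bags containing v is connected in the bag tree. The decomposition is therefore valid. The largest bag has 3 vertices, so the width is 2.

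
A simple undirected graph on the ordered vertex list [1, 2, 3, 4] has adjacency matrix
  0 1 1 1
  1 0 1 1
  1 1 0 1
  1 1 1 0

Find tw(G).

3

A width-3 tree decomposition is:
Bags: B1 = {1, 2, 3, 4}
Tree: (single bag)
With just one bag of size 4, the width is 4 − 1 = 3, so tw(G) ≤ 3. For the lower bound, the 4 vertices {1, 2, 3, 4} are pairwise adjacent, and any tree decomposition puts a clique entirely inside one bag — forcing width ≥ 3. Combining the bounds, tw(G) = 3.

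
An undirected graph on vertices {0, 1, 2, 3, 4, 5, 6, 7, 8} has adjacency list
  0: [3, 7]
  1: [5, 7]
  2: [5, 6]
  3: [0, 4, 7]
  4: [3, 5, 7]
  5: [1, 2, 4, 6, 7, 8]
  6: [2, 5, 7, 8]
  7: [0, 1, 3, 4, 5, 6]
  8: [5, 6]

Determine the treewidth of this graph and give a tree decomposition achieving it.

Each bag holds 3 vertices, so the decomposition has width 2, which upper-bounds the treewidth. For the lower bound, the 3 vertices {0, 3, 7} are pairwise adjacent, and any tree decomposition puts a clique entirely inside one bag — forcing width ≥ 2. Hence tw(G) = 2 exactly.

Treewidth 2.
One such decomposition:
Bags: B1 = {4, 5, 7}  B2 = {3, 4, 7}  B3 = {5, 6, 7}  B4 = {5, 6, 8}  B5 = {1, 5, 7}  B6 = {2, 5, 6}  B7 = {0, 3, 7}
Tree: B1–B2, B1–B3, B3–B4, B3–B5, B3–B6, B2–B7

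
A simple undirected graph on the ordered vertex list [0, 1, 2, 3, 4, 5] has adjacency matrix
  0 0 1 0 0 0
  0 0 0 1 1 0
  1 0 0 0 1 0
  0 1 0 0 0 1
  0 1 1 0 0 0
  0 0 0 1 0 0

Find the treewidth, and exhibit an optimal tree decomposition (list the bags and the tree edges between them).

Treewidth 1.
One optimal decomposition is:
Bags: B1 = {1, 4}  B2 = {2, 4}  B3 = {0, 2}  B4 = {1, 3}  B5 = {3, 5}
Tree: B1–B2, B2–B3, B1–B4, B4–B5

Every bag has size at most 2, so the width is 2 − 1 = 1 and tw(G) ≤ 1. Since G has at least one edge (e.g. 4–1), it is not an edgeless graph, so tw(G) ≥ 1. Combining the bounds, tw(G) = 1.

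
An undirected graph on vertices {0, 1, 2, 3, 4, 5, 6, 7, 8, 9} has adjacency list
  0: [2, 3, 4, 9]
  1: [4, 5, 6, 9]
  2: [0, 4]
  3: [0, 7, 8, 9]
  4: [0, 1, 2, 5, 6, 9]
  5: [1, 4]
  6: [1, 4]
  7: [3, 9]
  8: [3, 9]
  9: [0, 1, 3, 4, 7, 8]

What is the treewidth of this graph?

2

A width-2 tree decomposition is:
Bags: B1 = {0, 4, 9}  B2 = {1, 4, 9}  B3 = {0, 3, 9}  B4 = {1, 4, 6}  B5 = {3, 8, 9}  B6 = {3, 7, 9}  B7 = {0, 2, 4}  B8 = {1, 4, 5}
Tree: B1–B2, B1–B3, B2–B4, B3–B5, B3–B6, B1–B7, B4–B8
The largest bag has 3 vertices, giving width 2; this decomposition certifies tw(G) ≤ 2. Conversely, {3, 8, 9} is a clique of size 3, and the vertices of any clique must share a bag in every tree decomposition; so some bag has ≥ 3 vertices and tw(G) ≥ 2. Combining the bounds, tw(G) = 2.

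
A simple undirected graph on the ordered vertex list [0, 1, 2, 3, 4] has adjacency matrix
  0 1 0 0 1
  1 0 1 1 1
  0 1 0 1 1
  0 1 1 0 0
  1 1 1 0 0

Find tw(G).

2

A width-2 tree decomposition is:
Bags: B1 = {1, 2, 4}  B2 = {0, 1, 4}  B3 = {1, 2, 3}
Tree: B1–B2, B1–B3
Each bag holds 3 vertices, so the decomposition has width 2, which upper-bounds the treewidth. For the lower bound, the 3 vertices {0, 1, 4} are pairwise adjacent, and any tree decomposition puts a clique entirely inside one bag — forcing width ≥ 2. Therefore the treewidth is 2.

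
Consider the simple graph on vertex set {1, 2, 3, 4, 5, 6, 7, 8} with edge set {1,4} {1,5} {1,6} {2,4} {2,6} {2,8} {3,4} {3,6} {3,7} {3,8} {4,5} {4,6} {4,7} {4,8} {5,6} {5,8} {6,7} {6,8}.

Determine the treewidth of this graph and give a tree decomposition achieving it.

Treewidth 3.
One such decomposition:
Bags: B1 = {3, 4, 6, 8}  B2 = {4, 5, 6, 8}  B3 = {2, 4, 6, 8}  B4 = {1, 4, 5, 6}  B5 = {3, 4, 6, 7}
Tree: B1–B2, B2–B3, B2–B4, B1–B5

Each bag holds 4 vertices, so the decomposition has width 3, which upper-bounds the treewidth. On the other hand G contains the 4-clique {2, 4, 6, 8}. A clique must lie in a single bag of any decomposition, so no decomposition can have width below 3. Hence tw(G) = 3 exactly.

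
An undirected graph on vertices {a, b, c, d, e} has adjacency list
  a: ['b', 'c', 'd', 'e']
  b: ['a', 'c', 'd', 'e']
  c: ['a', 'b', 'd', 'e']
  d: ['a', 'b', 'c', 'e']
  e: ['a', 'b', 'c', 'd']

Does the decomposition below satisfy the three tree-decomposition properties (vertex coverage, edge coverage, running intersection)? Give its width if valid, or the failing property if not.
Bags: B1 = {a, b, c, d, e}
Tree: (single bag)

Yes; width 4.

Every vertex of G appears in some bag (union = {a, b, c, d, e}); every edge is covered by a bag; and for each vertex v the set of bags containing v is connected in the bag tree. The decomposition is therefore valid. The largest bag has 5 vertices, so the width is 4.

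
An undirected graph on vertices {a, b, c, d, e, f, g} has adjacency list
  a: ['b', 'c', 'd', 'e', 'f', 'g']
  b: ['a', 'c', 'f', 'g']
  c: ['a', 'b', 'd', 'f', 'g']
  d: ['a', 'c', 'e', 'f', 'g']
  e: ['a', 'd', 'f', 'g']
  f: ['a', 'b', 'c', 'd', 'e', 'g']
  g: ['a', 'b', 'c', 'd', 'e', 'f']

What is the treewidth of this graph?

4

A width-4 tree decomposition is:
Bags: B1 = {a, c, d, f, g}  B2 = {a, d, e, f, g}  B3 = {a, b, c, f, g}
Tree: B1–B2, B1–B3
The largest bag has 5 vertices, giving width 4; this decomposition certifies tw(G) ≤ 4. On the other hand G contains the 5-clique {a, d, e, f, g}. A clique must lie in a single bag of any decomposition, so no decomposition can have width below 4. Combining the bounds, tw(G) = 4.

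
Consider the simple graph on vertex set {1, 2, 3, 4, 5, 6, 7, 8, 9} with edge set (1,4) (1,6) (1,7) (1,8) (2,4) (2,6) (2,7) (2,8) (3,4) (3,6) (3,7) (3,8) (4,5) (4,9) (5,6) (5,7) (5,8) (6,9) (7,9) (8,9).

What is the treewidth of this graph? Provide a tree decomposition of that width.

Each bag holds 5 vertices, so the decomposition has width 4, which upper-bounds the treewidth. For the lower bound: the 5 vertex sets {2,8}, {3,4}, {6,9}, {7}, {1} are disjoint, each induces a connected subgraph, and every pair is joined by at least one edge of G. Contracting each set to a single vertex therefore yields K_{5} as a minor, and since treewidth is minor-monotone, tw(G) ≥ tw(K_{5}) = 4. Therefore the treewidth is 4.

Treewidth 4.
Bags: B1 = {2, 4, 6, 7, 8}  B2 = {3, 4, 6, 7, 8}  B3 = {4, 6, 7, 8, 9}  B4 = {1, 4, 6, 7, 8}  B5 = {4, 5, 6, 7, 8}
Tree: B1–B2, B2–B3, B3–B4, B4–B5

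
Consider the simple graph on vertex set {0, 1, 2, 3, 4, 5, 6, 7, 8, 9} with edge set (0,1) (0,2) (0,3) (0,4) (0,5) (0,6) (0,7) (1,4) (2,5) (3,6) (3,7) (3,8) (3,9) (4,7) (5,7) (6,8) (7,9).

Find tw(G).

A width-2 tree decomposition is:
Bags: B1 = {0, 3, 7}  B2 = {0, 3, 6}  B3 = {0, 5, 7}  B4 = {3, 6, 8}  B5 = {3, 7, 9}  B6 = {0, 4, 7}  B7 = {0, 1, 4}  B8 = {0, 2, 5}
Tree: B1–B2, B1–B3, B2–B4, B1–B5, B3–B6, B6–B7, B3–B8
Each bag holds 3 vertices, so the decomposition has width 2, which upper-bounds the treewidth. For the lower bound, the 3 vertices {0, 1, 4} are pairwise adjacent, and any tree decomposition puts a clique entirely inside one bag — forcing width ≥ 2. Hence tw(G) = 2 exactly.

2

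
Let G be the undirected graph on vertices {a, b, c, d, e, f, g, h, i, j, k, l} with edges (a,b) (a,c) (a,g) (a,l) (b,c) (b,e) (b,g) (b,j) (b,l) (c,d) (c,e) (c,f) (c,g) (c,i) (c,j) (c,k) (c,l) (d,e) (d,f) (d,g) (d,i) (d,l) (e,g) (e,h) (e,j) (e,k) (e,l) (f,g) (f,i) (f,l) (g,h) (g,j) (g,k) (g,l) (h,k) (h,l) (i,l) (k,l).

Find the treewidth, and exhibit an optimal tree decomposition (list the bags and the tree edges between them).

Treewidth 4.
One optimal decomposition is:
Bags: B1 = {c, e, g, k, l}  B2 = {e, g, h, k, l}  B3 = {c, d, e, g, l}  B4 = {b, c, e, g, l}  B5 = {c, d, f, g, l}  B6 = {b, c, e, g, j}  B7 = {c, d, f, i, l}  B8 = {a, b, c, g, l}
Tree: B1–B2, B1–B3, B3–B4, B3–B5, B4–B6, B5–B7, B4–B8

The largest bag has 5 vertices, giving width 4; this decomposition certifies tw(G) ≤ 4. Conversely, {e, g, h, k, l} is a clique of size 5, and the vertices of any clique must share a bag in every tree decomposition; so some bag has ≥ 5 vertices and tw(G) ≥ 4. The upper and lower bounds meet at 4, so that is the treewidth.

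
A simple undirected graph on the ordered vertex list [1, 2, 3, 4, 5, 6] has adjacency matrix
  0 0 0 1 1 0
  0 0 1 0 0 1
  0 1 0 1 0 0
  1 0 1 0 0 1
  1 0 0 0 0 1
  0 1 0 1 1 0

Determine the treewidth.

2

A width-2 tree decomposition is:
Bags: B1 = {2, 3, 6}  B2 = {3, 4, 6}  B3 = {4, 5, 6}  B4 = {1, 4, 5}
Tree: B1–B2, B2–B3, B3–B4
Every bag has size at most 3, so the width is 3 − 1 = 2 and tw(G) ≤ 2. Since 2–3–4–6–2 is a cycle in G, G is not acyclic. Forests are exactly the graphs of treewidth ≤ 1, so tw(G) ≥ 2. The upper and lower bounds meet at 2, so that is the treewidth.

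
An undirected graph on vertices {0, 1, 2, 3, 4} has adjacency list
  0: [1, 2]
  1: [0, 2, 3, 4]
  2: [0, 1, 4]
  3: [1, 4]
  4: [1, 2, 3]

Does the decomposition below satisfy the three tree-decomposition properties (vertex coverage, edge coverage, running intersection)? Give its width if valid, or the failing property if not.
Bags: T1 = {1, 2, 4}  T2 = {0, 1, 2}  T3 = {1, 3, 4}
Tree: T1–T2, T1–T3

Yes; width 2.

Checking the three conditions: (i) the bags cover all of {0, 1, 2, 3, 4}; (ii) for each edge, some bag contains both endpoints; (iii) the bags containing any fixed vertex form a subtree. All hold, so the decomposition is valid with width 3 − 1 = 2.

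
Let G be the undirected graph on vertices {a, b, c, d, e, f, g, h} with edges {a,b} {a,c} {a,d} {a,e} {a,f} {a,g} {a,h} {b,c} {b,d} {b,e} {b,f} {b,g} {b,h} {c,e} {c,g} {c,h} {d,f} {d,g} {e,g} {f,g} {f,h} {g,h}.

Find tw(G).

A width-4 tree decomposition is:
Bags: B1 = {a, b, f, g, h}  B2 = {a, b, d, f, g}  B3 = {a, b, c, g, h}  B4 = {a, b, c, e, g}
Tree: B1–B2, B1–B3, B3–B4
Every bag has size at most 5, so the width is 5 − 1 = 4 and tw(G) ≤ 4. For the lower bound, the 5 vertices {a, b, c, e, g} are pairwise adjacent, and any tree decomposition puts a clique entirely inside one bag — forcing width ≥ 4. The upper and lower bounds meet at 4, so that is the treewidth.

4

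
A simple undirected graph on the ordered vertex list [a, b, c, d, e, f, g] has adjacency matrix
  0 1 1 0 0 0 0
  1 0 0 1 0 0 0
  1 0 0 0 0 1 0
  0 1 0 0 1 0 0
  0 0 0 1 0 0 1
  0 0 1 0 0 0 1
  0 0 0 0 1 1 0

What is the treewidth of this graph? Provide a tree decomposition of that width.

The largest bag has 3 vertices, giving width 2; this decomposition certifies tw(G) ≤ 2. The edges g–e–d–b–a–c–f–g form a cycle, so G is not a tree and its treewidth is at least 2. Hence tw(G) = 2 exactly.

Treewidth 2.
Bags: B1 = {d, e, g}  B2 = {b, d, g}  B3 = {a, b, g}  B4 = {a, c, g}  B5 = {c, f, g}
Tree: B1–B2, B2–B3, B3–B4, B4–B5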